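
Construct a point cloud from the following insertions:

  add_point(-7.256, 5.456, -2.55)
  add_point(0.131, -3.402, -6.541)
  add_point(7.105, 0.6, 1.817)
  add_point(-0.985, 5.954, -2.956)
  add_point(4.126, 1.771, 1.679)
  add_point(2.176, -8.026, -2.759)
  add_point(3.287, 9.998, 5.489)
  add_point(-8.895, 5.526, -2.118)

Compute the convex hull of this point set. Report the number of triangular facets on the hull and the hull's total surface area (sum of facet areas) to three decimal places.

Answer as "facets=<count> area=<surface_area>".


Points on the hull: [0, 1, 2, 3, 5, 6, 7] (7 of 8).

Facet areas (half cross-product norm):
  f1: (p1, p5, p7) → 36.5904
  f2: (p1, p5, p2) → 33.9615
  f3: (p3, p1, p2) → 50.2880
  f4: (p6, p5, p7) → 127.0498
  f5: (p6, p5, p2) → 43.8043
  f6: (p6, p3, p7) → 38.4447
  f7: (p6, p3, p2) → 48.8613
  f8: (p0, p1, p7) → 7.4135
  f9: (p0, p3, p7) → 1.2053
  f10: (p0, p3, p1) → 31.7187
Σ area = 419.338

Euler characteristic 7−15+10 = 2 ✓

facets=10 area=419.338


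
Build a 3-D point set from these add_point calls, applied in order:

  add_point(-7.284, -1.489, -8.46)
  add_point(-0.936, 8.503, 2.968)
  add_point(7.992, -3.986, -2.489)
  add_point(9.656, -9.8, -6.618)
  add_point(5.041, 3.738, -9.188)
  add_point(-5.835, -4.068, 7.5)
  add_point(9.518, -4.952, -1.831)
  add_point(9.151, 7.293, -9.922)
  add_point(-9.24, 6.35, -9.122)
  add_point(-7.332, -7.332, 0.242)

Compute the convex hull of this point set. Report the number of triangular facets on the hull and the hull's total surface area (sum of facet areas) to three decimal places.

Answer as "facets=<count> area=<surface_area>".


Extreme-point indices: [0, 1, 3, 5, 6, 7, 8, 9] — 8 of 10 on the boundary.

Facet areas (half cross-product norm):
  f1: (p1, p7, p8) → 115.7776
  f2: (p1, p5, p8) → 105.2958
  f3: (p0, p7, p8) → 73.3826
  f4: (p0, p7, p3) → 145.3229
  f5: (p6, p5, p3) → 55.7162
  f6: (p6, p1, p5) → 116.4316
  f7: (p6, p7, p3) → 48.9421
  f8: (p6, p1, p7) → 112.5845
  f9: (p9, p5, p3) → 73.0727
  f10: (p9, p0, p3) → 94.1039
  f11: (p9, p5, p8) → 66.2932
  f12: (p9, p0, p8) → 33.8034
Σ area = 1040.727

Euler characteristic 8−18+12 = 2 ✓

facets=12 area=1040.727


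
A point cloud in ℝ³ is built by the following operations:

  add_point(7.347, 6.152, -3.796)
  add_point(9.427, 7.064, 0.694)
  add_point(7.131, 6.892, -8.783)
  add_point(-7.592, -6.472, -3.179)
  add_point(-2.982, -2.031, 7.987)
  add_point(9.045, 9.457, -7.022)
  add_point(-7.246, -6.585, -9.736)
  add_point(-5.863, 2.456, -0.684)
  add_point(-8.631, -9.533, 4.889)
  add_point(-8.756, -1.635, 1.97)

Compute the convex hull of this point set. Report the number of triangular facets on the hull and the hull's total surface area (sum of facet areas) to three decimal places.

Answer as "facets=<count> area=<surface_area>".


8 of the 10 inputs are extreme points: [1, 2, 4, 5, 6, 7, 8, 9].

Facet areas (half cross-product norm):
  f1: (p6, p8, p9) → 53.8298
  f2: (p6, p8, p1) → 173.7062
  f3: (p4, p8, p9) → 33.4822
  f4: (p4, p8, p1) → 61.1419
  f5: (p7, p5, p1) → 64.7592
  f6: (p7, p4, p9) → 23.6645
  f7: (p7, p4, p1) → 79.6459
  f8: (p7, p6, p9) → 35.4820
  f9: (p2, p6, p1) → 93.6140
  f10: (p2, p5, p1) → 14.1939
  f11: (p2, p7, p6) → 102.2830
  f12: (p2, p7, p5) → 26.9604
Σ area = 762.763

Euler: V−E+F = 8−18+12 = 2.

facets=12 area=762.763


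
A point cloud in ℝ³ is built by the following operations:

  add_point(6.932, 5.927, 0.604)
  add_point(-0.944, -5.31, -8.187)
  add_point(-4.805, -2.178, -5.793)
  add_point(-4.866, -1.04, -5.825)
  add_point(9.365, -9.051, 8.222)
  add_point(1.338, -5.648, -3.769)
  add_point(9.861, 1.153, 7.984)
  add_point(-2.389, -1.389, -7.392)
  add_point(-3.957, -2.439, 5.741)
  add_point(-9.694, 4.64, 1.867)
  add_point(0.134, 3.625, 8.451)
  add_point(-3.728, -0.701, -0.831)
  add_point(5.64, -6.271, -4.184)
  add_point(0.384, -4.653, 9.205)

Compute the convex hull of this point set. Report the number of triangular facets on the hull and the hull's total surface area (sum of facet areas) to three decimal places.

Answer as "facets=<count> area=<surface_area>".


facets=20 area=816.214

Points on the hull: [0, 1, 2, 3, 4, 6, 7, 8, 9, 10, 12, 13] (12 of 14).

Area of each hull facet:
  f1: (p13, p4, p6) → 47.2448
  f2: (p13, p1, p4) → 87.6033
  f3: (p7, p0, p9) → 91.3023
  f4: (p7, p0, p1) → 28.4252
  f5: (p12, p1, p4) → 34.1893
  f6: (p12, p0, p1) → 50.4978
  f7: (p12, p4, p6) → 66.0666
  f8: (p12, p0, p6) → 60.2435
  f9: (p10, p13, p9) → 48.7301
  f10: (p10, p13, p6) → 40.2265
  f11: (p10, p0, p9) → 62.8047
  f12: (p10, p0, p6) → 42.7401
  f13: (p8, p13, p9) → 12.1304
  f14: (p8, p13, p1) → 40.9978
  f15: (p2, p8, p9) → 51.1795
  f16: (p2, p8, p1) → 29.6704
  f17: (p3, p7, p1) → 5.4611
  f18: (p3, p2, p1) → 2.5355
  f19: (p3, p7, p9) → 8.9997
  f20: (p3, p2, p9) → 5.1654
Σ area = 816.214

Euler: V−E+F = 12−30+20 = 2.


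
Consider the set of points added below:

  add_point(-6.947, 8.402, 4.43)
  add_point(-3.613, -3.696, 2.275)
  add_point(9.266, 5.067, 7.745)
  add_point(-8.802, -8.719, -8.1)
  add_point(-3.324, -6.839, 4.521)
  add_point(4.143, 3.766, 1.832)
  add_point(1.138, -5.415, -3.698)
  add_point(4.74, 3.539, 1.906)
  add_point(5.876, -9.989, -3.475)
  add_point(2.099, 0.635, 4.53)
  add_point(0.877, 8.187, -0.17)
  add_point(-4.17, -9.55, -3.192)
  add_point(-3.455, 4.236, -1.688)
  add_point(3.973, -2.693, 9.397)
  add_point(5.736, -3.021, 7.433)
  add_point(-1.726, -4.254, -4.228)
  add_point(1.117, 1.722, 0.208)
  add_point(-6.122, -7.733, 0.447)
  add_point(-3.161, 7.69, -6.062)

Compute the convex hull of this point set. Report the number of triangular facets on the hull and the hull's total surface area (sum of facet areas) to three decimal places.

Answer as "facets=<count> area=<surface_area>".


facets=18 area=974.355

11 of the 19 inputs are extreme points: [0, 2, 3, 4, 8, 10, 11, 13, 14, 17, 18].

Facet areas (half cross-product norm):
  f1: (p13, p0, p2) → 75.7562
  f2: (p18, p0, p3) → 97.4590
  f3: (p18, p8, p3) → 130.0820
  f4: (p18, p8, p2) → 160.7077
  f5: (p4, p13, p0) → 73.8295
  f6: (p4, p8, p13) → 60.6316
  f7: (p14, p13, p2) → 11.6487
  f8: (p14, p8, p2) → 48.8687
  f9: (p14, p8, p13) → 12.3619
  f10: (p10, p0, p2) → 52.1353
  f11: (p10, p18, p2) → 16.4644
  f12: (p10, p18, p0) → 32.4283
  f13: (p11, p8, p3) → 25.5325
  f14: (p11, p4, p8) → 41.2614
  f15: (p17, p11, p3) → 14.8967
  f16: (p17, p11, p4) → 9.9084
  f17: (p17, p0, p3) → 71.0727
  f18: (p17, p4, p0) → 39.3103
Σ area = 974.355

Euler characteristic 11−27+18 = 2 ✓


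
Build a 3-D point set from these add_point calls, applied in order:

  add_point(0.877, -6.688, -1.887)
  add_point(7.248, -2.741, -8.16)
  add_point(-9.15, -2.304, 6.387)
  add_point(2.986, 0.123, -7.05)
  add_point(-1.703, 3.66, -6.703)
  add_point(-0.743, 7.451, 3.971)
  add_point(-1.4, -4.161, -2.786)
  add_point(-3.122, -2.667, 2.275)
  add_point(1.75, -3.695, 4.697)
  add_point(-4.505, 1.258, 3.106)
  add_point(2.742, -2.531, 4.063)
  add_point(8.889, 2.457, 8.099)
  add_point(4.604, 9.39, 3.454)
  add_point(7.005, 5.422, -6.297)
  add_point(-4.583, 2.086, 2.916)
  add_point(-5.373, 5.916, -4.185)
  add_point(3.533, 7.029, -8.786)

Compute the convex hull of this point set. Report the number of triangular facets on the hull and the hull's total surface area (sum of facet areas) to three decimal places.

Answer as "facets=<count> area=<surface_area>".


Hull vertices (12/17): indices [0, 1, 2, 4, 5, 6, 8, 11, 12, 13, 15, 16].

Triangle areas on the boundary:
  f1: (p5, p11, p2) → 75.2288
  f2: (p5, p12, p11) → 26.5542
  f3: (p0, p1, p11) → 75.9028
  f4: (p13, p1, p11) → 62.0532
  f5: (p13, p1, p16) → 18.5387
  f6: (p13, p12, p11) → 50.5083
  f7: (p13, p16, p12) → 24.1740
  f8: (p15, p16, p12) → 59.1072
  f9: (p15, p5, p12) → 24.4580
  f10: (p15, p5, p2) → 59.8652
  f11: (p8, p11, p2) → 45.7562
  f12: (p8, p0, p2) → 40.3920
  f13: (p8, p0, p11) → 27.9028
  f14: (p6, p0, p2) → 20.1814
  f15: (p6, p15, p2) → 63.7744
  f16: (p6, p0, p1) → 17.1841
  f17: (p4, p6, p1) → 42.4952
  f18: (p4, p6, p15) → 21.3789
  f19: (p4, p1, p16) → 33.5715
  f20: (p4, p15, p16) → 14.0443
Σ area = 803.071

Euler: V−E+F = 12−30+20 = 2.

facets=20 area=803.071


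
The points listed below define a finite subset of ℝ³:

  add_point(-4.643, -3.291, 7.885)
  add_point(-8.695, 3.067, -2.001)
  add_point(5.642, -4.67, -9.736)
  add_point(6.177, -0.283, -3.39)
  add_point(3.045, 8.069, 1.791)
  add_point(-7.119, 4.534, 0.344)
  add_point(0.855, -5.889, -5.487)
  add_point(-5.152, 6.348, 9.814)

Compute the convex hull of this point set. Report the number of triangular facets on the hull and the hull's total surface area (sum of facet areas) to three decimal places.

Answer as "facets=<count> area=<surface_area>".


facets=12 area=584.686

Points on the hull: [0, 1, 2, 3, 4, 5, 6, 7] (8 of 8).

Per-facet area ½‖(b−a)×(c−a)‖:
  f1: (p0, p7, p1) → 57.0448
  f2: (p0, p4, p3) → 74.8901
  f3: (p0, p7, p4) → 57.0624
  f4: (p2, p4, p1) → 109.0692
  f5: (p2, p4, p3) → 20.9815
  f6: (p2, p0, p3) → 55.6368
  f7: (p5, p4, p1) → 12.1433
  f8: (p5, p7, p1) → 7.0577
  f9: (p5, p7, p4) → 49.5190
  f10: (p6, p0, p1) → 78.4731
  f11: (p6, p2, p1) → 36.5106
  f12: (p6, p2, p0) → 26.2974
Σ area = 584.686

Euler characteristic 8−18+12 = 2 ✓


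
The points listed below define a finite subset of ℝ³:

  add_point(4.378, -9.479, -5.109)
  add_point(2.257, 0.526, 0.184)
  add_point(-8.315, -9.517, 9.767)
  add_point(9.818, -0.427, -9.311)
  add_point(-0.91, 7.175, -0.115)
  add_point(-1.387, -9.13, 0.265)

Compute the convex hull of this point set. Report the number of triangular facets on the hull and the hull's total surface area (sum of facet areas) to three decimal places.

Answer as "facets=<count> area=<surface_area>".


Extreme-point indices: [0, 1, 2, 3, 4, 5] — 6 of 6 on the boundary.

Area of each hull facet:
  f1: (p0, p4, p3) → 90.0899
  f2: (p1, p4, p2) → 61.7120
  f3: (p1, p4, p3) → 42.7203
  f4: (p1, p0, p2) → 99.5352
  f5: (p1, p0, p3) → 58.9655
  f6: (p5, p4, p2) → 95.7600
  f7: (p5, p0, p2) → 9.4692
  f8: (p5, p0, p4) → 64.3588
Σ area = 522.611

Check V−E+F: 6 − 12 + 8 = 2.

facets=8 area=522.611


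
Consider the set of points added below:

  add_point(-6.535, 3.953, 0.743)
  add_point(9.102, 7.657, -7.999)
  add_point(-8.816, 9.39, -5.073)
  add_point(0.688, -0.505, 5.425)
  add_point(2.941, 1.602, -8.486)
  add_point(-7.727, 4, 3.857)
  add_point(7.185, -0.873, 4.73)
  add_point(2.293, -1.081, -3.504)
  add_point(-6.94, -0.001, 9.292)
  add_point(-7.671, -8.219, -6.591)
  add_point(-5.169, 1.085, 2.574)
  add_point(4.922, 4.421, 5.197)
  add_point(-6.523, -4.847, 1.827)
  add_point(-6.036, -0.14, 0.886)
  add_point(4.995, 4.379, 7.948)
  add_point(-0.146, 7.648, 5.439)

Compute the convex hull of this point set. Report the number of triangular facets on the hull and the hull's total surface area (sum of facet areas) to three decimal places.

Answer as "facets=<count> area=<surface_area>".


facets=16 area=961.652

Extreme-point indices: [1, 2, 4, 5, 6, 8, 9, 12, 14, 15] — 10 of 16 on the boundary.

Triangle areas on the boundary:
  f1: (p4, p1, p2) → 61.6483
  f2: (p4, p9, p2) → 102.1926
  f3: (p4, p6, p1) → 60.3575
  f4: (p4, p6, p9) → 102.7834
  f5: (p15, p1, p2) → 107.7995
  f6: (p12, p8, p9) → 10.4706
  f7: (p12, p6, p9) → 60.9372
  f8: (p12, p6, p8) → 62.4494
  f9: (p5, p15, p2) → 44.8676
  f10: (p5, p15, p8) → 29.0826
  f11: (p5, p9, p2) → 83.1827
  f12: (p5, p8, p9) → 54.4769
  f13: (p14, p6, p1) → 50.4743
  f14: (p14, p15, p1) → 53.2954
  f15: (p14, p6, p8) → 41.6196
  f16: (p14, p15, p8) → 36.0141
Σ area = 961.652

Check V−E+F: 10 − 24 + 16 = 2.


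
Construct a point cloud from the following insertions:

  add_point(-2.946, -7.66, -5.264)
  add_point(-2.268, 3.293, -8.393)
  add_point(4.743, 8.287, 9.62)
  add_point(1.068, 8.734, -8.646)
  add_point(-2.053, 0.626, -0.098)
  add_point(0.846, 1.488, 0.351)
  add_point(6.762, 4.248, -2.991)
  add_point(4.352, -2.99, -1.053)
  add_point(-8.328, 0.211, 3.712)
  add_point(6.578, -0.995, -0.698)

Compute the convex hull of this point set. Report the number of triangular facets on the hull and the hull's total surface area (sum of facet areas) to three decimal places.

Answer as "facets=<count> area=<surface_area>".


facets=12 area=646.076

Points on the hull: [0, 1, 2, 3, 6, 7, 8, 9] (8 of 10).

Per-facet area ½‖(b−a)×(c−a)‖:
  f1: (p3, p0, p6) → 71.0141
  f2: (p2, p3, p8) → 133.1509
  f3: (p2, p3, p6) → 57.9378
  f4: (p1, p0, p8) → 69.5758
  f5: (p1, p3, p8) → 39.5601
  f6: (p1, p3, p0) → 18.6260
  f7: (p9, p0, p6) → 33.2610
  f8: (p9, p2, p6) → 38.1312
  f9: (p7, p9, p0) → 5.2158
  f10: (p7, p9, p2) → 19.0288
  f11: (p7, p0, p8) → 60.5596
  f12: (p7, p2, p8) → 100.0153
Σ area = 646.076

Euler characteristic 8−18+12 = 2 ✓


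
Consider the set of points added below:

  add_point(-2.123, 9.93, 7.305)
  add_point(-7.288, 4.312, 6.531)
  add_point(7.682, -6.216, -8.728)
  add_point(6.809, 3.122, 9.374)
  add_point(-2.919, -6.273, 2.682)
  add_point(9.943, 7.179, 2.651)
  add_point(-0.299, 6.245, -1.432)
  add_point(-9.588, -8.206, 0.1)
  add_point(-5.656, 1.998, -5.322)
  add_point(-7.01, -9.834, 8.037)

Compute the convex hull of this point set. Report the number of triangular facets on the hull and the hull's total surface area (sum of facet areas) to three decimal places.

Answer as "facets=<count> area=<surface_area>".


9 of the 10 inputs are extreme points: [0, 1, 2, 3, 5, 6, 7, 8, 9].

Per-facet area ½‖(b−a)×(c−a)‖:
  f1: (p1, p9, p7) → 57.7959
  f2: (p1, p9, p0) → 38.7394
  f3: (p1, p8, p7) → 70.5506
  f4: (p1, p8, p0) → 46.2310
  f5: (p3, p0, p5) → 47.7977
  f6: (p3, p9, p0) → 106.7518
  f7: (p6, p0, p5) → 52.4383
  f8: (p6, p8, p0) → 32.3235
  f9: (p2, p6, p5) → 89.0282
  f10: (p2, p6, p8) → 61.9563
  f11: (p2, p3, p5) → 74.5301
  f12: (p2, p8, p7) → 97.6184
  f13: (p2, p3, p9) → 181.7716
  f14: (p2, p9, p7) → 81.6289
Σ area = 1039.162

Check V−E+F: 9 − 21 + 14 = 2.

facets=14 area=1039.162


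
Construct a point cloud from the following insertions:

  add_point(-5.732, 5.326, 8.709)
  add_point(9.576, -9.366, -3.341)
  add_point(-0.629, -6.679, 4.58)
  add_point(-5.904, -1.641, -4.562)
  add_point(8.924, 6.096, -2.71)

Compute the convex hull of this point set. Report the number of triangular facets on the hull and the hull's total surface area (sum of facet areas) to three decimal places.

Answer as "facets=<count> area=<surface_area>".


facets=6 area=603.208

5 of the 5 inputs are extreme points: [0, 1, 2, 3, 4].

Facet areas (half cross-product norm):
  f1: (p4, p1, p3) → 117.8764
  f2: (p0, p4, p3) → 119.4327
  f3: (p0, p4, p1) → 143.9870
  f4: (p2, p1, p3) → 77.1186
  f5: (p2, p0, p3) → 76.0621
  f6: (p2, p0, p1) → 68.7308
Σ area = 603.208

Euler characteristic 5−9+6 = 2 ✓


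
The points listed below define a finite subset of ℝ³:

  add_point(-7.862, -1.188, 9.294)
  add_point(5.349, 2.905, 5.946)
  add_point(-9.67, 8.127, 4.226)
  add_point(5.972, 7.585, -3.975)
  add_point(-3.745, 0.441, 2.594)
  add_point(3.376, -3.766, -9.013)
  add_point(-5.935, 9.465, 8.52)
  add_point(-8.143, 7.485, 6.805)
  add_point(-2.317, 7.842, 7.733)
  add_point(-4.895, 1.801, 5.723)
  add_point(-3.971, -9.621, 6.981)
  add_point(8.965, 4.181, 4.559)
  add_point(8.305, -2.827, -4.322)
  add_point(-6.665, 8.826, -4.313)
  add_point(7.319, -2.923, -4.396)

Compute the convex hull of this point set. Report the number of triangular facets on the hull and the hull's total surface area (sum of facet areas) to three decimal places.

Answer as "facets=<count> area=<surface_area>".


facets=20 area=985.329

Hull vertices (12/15): indices [0, 1, 2, 3, 5, 6, 7, 8, 10, 11, 12, 13].

Triangle areas on the boundary:
  f1: (p6, p3, p11) → 77.4175
  f2: (p12, p10, p11) → 99.6143
  f3: (p12, p5, p10) → 61.4896
  f4: (p12, p3, p11) → 47.6570
  f5: (p12, p3, p5) → 36.6657
  f6: (p13, p3, p5) → 79.9288
  f7: (p13, p10, p2) → 85.0222
  f8: (p13, p5, p10) → 150.9860
  f9: (p13, p6, p2) → 23.5417
  f10: (p13, p6, p3) → 81.4870
  f11: (p7, p6, p2) → 4.1144
  f12: (p0, p7, p6) → 14.1917
  f13: (p0, p10, p2) → 35.8630
  f14: (p0, p7, p2) → 12.3642
  f15: (p1, p10, p11) → 19.0900
  f16: (p1, p0, p10) → 66.9751
  f17: (p8, p0, p6) → 21.3949
  f18: (p8, p1, p0) → 49.7600
  f19: (p8, p6, p11) → 3.0657
  f20: (p8, p1, p11) → 14.6999
Σ area = 985.329

Euler: V−E+F = 12−30+20 = 2.


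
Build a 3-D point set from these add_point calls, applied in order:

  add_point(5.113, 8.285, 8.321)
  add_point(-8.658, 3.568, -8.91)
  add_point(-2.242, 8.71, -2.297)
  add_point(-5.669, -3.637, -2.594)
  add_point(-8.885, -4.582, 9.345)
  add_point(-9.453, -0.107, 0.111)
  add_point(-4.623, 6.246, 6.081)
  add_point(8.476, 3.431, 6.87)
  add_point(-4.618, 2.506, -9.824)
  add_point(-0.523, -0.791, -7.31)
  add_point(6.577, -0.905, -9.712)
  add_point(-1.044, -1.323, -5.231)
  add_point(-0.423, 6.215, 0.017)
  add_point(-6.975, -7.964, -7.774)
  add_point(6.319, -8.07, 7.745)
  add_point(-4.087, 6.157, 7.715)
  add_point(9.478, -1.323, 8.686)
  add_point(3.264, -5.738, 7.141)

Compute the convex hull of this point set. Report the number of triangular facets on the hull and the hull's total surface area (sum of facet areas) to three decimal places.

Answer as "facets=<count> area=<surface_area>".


Extreme-point indices: [0, 1, 2, 4, 5, 6, 7, 8, 10, 13, 14, 15, 16] — 13 of 18 on the boundary.

Per-facet area ½‖(b−a)×(c−a)‖:
  f1: (p1, p8, p2) → 21.3774
  f2: (p1, p13, p5) → 51.1506
  f3: (p1, p13, p8) → 23.3599
  f4: (p10, p13, p8) → 63.7586
  f5: (p10, p8, p2) → 58.6652
  f6: (p0, p15, p2) → 48.9807
  f7: (p0, p10, p2) → 96.8475
  f8: (p6, p15, p2) → 4.5649
  f9: (p6, p1, p2) → 45.7386
  f10: (p6, p1, p5) → 46.8414
  f11: (p4, p0, p16) → 95.4835
  f12: (p4, p0, p15) → 45.4643
  f13: (p4, p6, p5) → 49.0511
  f14: (p4, p6, p15) → 10.2103
  f15: (p4, p13, p5) → 55.7255
  f16: (p14, p10, p16) → 68.9400
  f17: (p14, p4, p16) → 57.7414
  f18: (p14, p10, p13) → 138.5338
  f19: (p14, p4, p13) → 133.3365
  f20: (p7, p10, p16) → 44.3563
  f21: (p7, p0, p16) → 10.3418
  f22: (p7, p0, p10) → 48.7247
Σ area = 1219.194

Euler: V−E+F = 13−33+22 = 2.

facets=22 area=1219.194


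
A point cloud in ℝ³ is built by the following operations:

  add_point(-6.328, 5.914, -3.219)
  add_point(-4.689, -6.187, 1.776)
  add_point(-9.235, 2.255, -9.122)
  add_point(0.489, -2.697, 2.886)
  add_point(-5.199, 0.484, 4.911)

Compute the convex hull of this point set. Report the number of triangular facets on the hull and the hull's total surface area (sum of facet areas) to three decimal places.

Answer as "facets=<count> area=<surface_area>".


Hull vertices (5/5): indices [0, 1, 2, 3, 4].

Triangle areas on the boundary:
  f1: (p1, p3, p2) → 45.9267
  f2: (p4, p1, p2) → 52.2098
  f3: (p4, p1, p3) → 20.0875
  f4: (p0, p3, p2) → 45.7089
  f5: (p0, p4, p2) → 33.5558
  f6: (p0, p4, p3) → 33.3863
Σ area = 230.875

Euler: V−E+F = 5−9+6 = 2.

facets=6 area=230.875


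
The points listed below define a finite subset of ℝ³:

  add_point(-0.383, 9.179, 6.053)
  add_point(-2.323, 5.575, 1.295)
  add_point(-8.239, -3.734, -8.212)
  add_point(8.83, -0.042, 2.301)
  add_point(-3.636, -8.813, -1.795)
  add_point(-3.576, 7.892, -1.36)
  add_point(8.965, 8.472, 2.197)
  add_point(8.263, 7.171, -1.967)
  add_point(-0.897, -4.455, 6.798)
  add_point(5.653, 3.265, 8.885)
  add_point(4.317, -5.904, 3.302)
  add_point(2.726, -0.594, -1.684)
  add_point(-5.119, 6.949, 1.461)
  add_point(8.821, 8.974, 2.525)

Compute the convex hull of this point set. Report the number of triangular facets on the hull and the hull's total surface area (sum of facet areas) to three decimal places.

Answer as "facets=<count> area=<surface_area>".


facets=20 area=779.791

Points on the hull: [0, 2, 3, 4, 5, 6, 7, 8, 9, 10, 12, 13] (12 of 14).

Area of each hull facet:
  f1: (p8, p4, p2) → 41.1246
  f2: (p8, p9, p0) → 46.0637
  f3: (p3, p4, p2) → 71.4698
  f4: (p3, p7, p2) → 84.4698
  f5: (p3, p7, p6) → 18.0315
  f6: (p12, p8, p2) → 93.6656
  f7: (p12, p8, p0) → 45.2432
  f8: (p5, p12, p0) → 11.5313
  f9: (p5, p7, p2) → 82.0578
  f10: (p5, p12, p2) → 23.9143
  f11: (p10, p8, p4) → 30.3204
  f12: (p10, p3, p4) → 28.0878
  f13: (p10, p8, p9) → 32.3644
  f14: (p10, p3, p9) → 29.9399
  f15: (p13, p7, p6) → 0.9679
  f16: (p13, p5, p7) → 28.9046
  f17: (p13, p5, p0) → 40.2638
  f18: (p13, p9, p0) → 37.1909
  f19: (p13, p3, p6) → 1.5627
  f20: (p13, p3, p9) → 32.6173
Σ area = 779.791

Check V−E+F: 12 − 30 + 20 = 2.


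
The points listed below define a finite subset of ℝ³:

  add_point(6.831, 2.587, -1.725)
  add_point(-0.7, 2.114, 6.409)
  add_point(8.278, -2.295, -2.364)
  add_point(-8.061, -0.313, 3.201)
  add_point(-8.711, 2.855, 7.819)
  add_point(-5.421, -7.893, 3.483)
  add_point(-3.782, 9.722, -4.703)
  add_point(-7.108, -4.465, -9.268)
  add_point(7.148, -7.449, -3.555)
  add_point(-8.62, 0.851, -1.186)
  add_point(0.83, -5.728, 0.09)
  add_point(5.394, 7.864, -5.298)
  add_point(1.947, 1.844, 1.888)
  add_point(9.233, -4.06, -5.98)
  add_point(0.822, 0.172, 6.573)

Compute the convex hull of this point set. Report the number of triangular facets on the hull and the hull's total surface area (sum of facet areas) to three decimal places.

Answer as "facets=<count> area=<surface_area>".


Hull vertices (13/15): indices [0, 1, 2, 3, 4, 5, 6, 7, 8, 9, 11, 13, 14].

Triangle areas on the boundary:
  f1: (p14, p5, p4) → 50.3906
  f2: (p3, p5, p4) → 19.0630
  f3: (p3, p7, p5) → 50.6733
  f4: (p9, p6, p4) → 48.8303
  f5: (p9, p6, p7) → 52.0655
  f6: (p9, p3, p4) → 10.0251
  f7: (p9, p3, p7) → 17.2987
  f8: (p11, p7, p13) → 100.8158
  f9: (p11, p6, p7) → 71.6210
  f10: (p8, p14, p5) → 70.6272
  f11: (p8, p7, p13) → 36.3377
  f12: (p8, p7, p5) → 89.2956
  f13: (p0, p11, p13) → 24.2925
  f14: (p1, p6, p4) → 55.9415
  f15: (p1, p11, p6) → 62.2785
  f16: (p1, p14, p4) → 7.5558
  f17: (p1, p0, p14) → 12.9221
  f18: (p1, p0, p11) → 34.7265
  f19: (p2, p8, p13) → 9.3344
  f20: (p2, p8, p14) → 31.2992
  f21: (p2, p0, p13) → 8.6444
  f22: (p2, p0, p14) → 26.9865
Σ area = 891.025

Euler characteristic 13−33+22 = 2 ✓

facets=22 area=891.025


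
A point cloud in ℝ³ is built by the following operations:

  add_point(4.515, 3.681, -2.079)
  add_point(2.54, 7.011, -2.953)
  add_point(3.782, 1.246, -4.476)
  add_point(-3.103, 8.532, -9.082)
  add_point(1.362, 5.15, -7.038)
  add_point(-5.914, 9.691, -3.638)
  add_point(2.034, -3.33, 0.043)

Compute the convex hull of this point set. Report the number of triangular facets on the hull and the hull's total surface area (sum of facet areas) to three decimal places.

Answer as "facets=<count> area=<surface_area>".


Extreme-point indices: [0, 1, 2, 3, 4, 5, 6] — 7 of 7 on the boundary.

Facet areas (half cross-product norm):
  f1: (p3, p6, p5) → 48.1478
  f2: (p2, p6, p0) → 11.6177
  f3: (p2, p3, p6) → 30.1313
  f4: (p1, p6, p5) → 46.2109
  f5: (p1, p6, p0) → 11.5120
  f6: (p1, p3, p5) → 25.2037
  f7: (p4, p2, p3) → 5.6598
  f8: (p4, p1, p3) → 13.3436
  f9: (p4, p2, p0) → 9.1552
  f10: (p4, p1, p0) → 9.2088
Σ area = 210.191

Euler: V−E+F = 7−15+10 = 2.

facets=10 area=210.191


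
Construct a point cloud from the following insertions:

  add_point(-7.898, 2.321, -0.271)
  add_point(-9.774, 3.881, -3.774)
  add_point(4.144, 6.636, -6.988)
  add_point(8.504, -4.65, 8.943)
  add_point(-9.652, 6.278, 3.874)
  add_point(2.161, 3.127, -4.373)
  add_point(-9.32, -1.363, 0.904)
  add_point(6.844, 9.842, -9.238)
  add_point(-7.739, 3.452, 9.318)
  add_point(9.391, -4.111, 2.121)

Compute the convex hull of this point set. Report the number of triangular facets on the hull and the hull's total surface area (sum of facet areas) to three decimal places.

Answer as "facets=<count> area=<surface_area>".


Points on the hull: [1, 2, 3, 4, 5, 6, 7, 8, 9] (9 of 10).

Area of each hull facet:
  f1: (p5, p6, p1) → 42.0313
  f2: (p5, p6, p9) → 80.8392
  f3: (p4, p7, p1) → 72.9663
  f4: (p4, p8, p7) → 63.9650
  f5: (p4, p6, p1) → 25.7151
  f6: (p4, p6, p8) → 26.1834
  f7: (p3, p6, p9) → 65.2964
  f8: (p3, p6, p8) → 88.7827
  f9: (p3, p7, p9) → 47.1040
  f10: (p3, p8, p7) → 200.1039
  f11: (p2, p7, p9) → 29.3742
  f12: (p2, p5, p9) → 25.5100
  f13: (p2, p7, p1) → 21.8624
  f14: (p2, p5, p1) → 26.4543
Σ area = 816.188

Euler characteristic 9−21+14 = 2 ✓

facets=14 area=816.188


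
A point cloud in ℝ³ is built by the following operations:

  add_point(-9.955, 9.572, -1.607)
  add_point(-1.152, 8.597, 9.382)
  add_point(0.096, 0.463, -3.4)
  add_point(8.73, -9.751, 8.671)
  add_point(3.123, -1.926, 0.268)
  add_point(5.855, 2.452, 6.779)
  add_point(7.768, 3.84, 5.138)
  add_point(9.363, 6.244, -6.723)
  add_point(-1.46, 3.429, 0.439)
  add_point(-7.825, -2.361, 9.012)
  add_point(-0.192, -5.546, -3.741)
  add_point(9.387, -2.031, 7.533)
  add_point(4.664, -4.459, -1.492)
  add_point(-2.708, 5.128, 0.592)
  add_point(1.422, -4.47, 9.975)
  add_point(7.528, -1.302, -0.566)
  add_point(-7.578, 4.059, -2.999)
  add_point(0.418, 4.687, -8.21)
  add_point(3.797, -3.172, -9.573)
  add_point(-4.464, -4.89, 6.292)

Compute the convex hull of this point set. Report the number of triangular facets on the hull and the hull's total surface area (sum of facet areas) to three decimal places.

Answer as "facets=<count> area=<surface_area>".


facets=22 area=1164.601

13 of the 20 inputs are extreme points: [0, 1, 3, 6, 7, 9, 10, 11, 14, 16, 17, 18, 19].

Area of each hull facet:
  f1: (p7, p3, p11) → 50.6165
  f2: (p7, p18, p3) → 112.7587
  f3: (p6, p7, p11) → 34.5913
  f4: (p17, p7, p0) → 47.7999
  f5: (p17, p7, p18) → 39.0422
  f6: (p1, p3, p11) → 46.4115
  f7: (p1, p6, p11) → 32.0577
  f8: (p1, p9, p0) → 86.7471
  f9: (p1, p7, p0) → 130.4330
  f10: (p1, p6, p7) → 61.4184
  f11: (p16, p9, p0) → 40.9875
  f12: (p16, p17, p0) → 27.1797
  f13: (p16, p17, p18) → 38.7723
  f14: (p10, p18, p3) → 54.2593
  f15: (p10, p16, p18) → 44.9071
  f16: (p10, p16, p9) → 78.6570
  f17: (p14, p9, p3) → 19.6405
  f18: (p14, p1, p3) → 42.3488
  f19: (p14, p1, p9) → 57.9980
  f20: (p19, p9, p3) → 25.4258
  f21: (p19, p10, p3) → 75.8240
  f22: (p19, p10, p9) → 16.7246
Σ area = 1164.601

Check V−E+F: 13 − 33 + 22 = 2.


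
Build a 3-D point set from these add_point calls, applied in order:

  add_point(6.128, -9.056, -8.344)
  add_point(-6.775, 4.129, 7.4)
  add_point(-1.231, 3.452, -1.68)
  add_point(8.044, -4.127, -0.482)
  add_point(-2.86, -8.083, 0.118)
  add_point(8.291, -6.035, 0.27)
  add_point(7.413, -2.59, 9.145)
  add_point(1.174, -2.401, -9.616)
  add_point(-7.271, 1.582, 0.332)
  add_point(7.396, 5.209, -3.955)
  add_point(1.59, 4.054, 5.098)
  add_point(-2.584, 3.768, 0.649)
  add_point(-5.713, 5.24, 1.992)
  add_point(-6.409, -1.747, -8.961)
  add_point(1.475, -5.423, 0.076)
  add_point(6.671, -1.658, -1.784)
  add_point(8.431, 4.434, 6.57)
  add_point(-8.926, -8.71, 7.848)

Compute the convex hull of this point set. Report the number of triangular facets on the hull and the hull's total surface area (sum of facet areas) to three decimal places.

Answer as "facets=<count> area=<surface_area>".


facets=18 area=1060.290

Points on the hull: [0, 1, 5, 6, 7, 8, 9, 12, 13, 16, 17] (11 of 18).

Area of each hull facet:
  f1: (p13, p0, p17) → 132.5645
  f2: (p1, p12, p16) → 41.5131
  f3: (p1, p6, p17) → 98.9125
  f4: (p1, p6, p16) → 56.6450
  f5: (p7, p13, p0) → 24.6135
  f6: (p5, p6, p16) → 36.0908
  f7: (p5, p0, p17) → 88.5615
  f8: (p5, p6, p17) → 83.1352
  f9: (p8, p13, p12) → 16.8305
  f10: (p8, p1, p12) → 12.0017
  f11: (p8, p13, p17) → 60.9219
  f12: (p8, p1, p17) → 46.5886
  f13: (p9, p13, p12) → 89.3216
  f14: (p9, p7, p13) → 38.8174
  f15: (p9, p12, p16) → 72.2835
  f16: (p9, p7, p0) → 47.1847
  f17: (p9, p5, p16) → 57.8491
  f18: (p9, p5, p0) → 56.4553
Σ area = 1060.290

Euler characteristic 11−27+18 = 2 ✓


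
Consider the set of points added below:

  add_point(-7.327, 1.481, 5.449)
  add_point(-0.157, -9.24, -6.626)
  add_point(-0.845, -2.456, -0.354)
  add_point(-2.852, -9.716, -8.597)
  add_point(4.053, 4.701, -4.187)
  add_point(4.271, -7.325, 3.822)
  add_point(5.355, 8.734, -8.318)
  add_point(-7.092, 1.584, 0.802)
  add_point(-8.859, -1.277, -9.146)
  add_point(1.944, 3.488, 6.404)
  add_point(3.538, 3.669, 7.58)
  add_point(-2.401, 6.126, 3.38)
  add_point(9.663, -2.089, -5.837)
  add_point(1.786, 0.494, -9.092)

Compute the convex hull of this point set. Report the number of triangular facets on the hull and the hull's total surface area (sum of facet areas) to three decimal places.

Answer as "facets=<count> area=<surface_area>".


facets=18 area=914.072

Extreme-point indices: [0, 1, 3, 5, 6, 7, 8, 10, 11, 12, 13] — 11 of 14 on the boundary.

Per-facet area ½‖(b−a)×(c−a)‖:
  f1: (p10, p6, p12) → 90.1236
  f2: (p5, p10, p12) → 70.7113
  f3: (p11, p6, p8) → 106.8826
  f4: (p11, p10, p6) → 54.5984
  f5: (p13, p6, p12) → 39.8611
  f6: (p13, p3, p12) → 49.8008
  f7: (p13, p6, p8) → 40.8981
  f8: (p13, p3, p8) → 50.3166
  f9: (p1, p5, p12) → 61.9394
  f10: (p1, p3, p12) → 13.2111
  f11: (p1, p3, p5) → 9.8523
  f12: (p0, p5, p10) → 64.5801
  f13: (p0, p11, p10) → 26.7902
  f14: (p0, p3, p8) → 77.3871
  f15: (p0, p3, p5) → 104.3139
  f16: (p7, p11, p8) → 28.4248
  f17: (p7, p0, p8) → 8.8963
  f18: (p7, p0, p11) → 15.4846
Σ area = 914.072

Check V−E+F: 11 − 27 + 18 = 2.


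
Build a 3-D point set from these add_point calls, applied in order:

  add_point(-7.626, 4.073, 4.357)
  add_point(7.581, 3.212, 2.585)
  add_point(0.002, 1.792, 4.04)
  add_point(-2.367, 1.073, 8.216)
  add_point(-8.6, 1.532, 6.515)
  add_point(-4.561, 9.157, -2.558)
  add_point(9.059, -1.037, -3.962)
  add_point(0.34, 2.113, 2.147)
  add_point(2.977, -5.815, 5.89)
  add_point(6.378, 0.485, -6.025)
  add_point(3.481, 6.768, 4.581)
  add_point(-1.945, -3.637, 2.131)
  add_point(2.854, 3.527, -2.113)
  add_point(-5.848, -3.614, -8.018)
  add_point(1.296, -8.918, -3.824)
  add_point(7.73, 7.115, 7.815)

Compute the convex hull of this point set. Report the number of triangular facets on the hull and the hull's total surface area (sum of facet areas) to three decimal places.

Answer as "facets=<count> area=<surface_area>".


facets=16 area=847.853

Hull vertices (10/16): indices [0, 3, 4, 5, 6, 8, 9, 13, 14, 15].

Area of each hull facet:
  f1: (p8, p14, p4) → 70.7729
  f2: (p8, p14, p6) → 54.2351
  f3: (p13, p14, p4) → 76.7063
  f4: (p15, p8, p6) → 79.3878
  f5: (p9, p13, p5) → 81.9897
  f6: (p9, p15, p6) → 26.3531
  f7: (p9, p15, p5) → 101.0887
  f8: (p9, p14, p6) → 20.0708
  f9: (p9, p13, p14) → 52.4476
  f10: (p0, p15, p4) → 26.7790
  f11: (p0, p15, p5) → 70.4558
  f12: (p0, p13, p4) → 25.0940
  f13: (p0, p13, p5) → 61.6282
  f14: (p3, p8, p4) → 24.2820
  f15: (p3, p15, p4) → 23.8630
  f16: (p3, p15, p8) → 52.6995
Σ area = 847.853

Euler characteristic 10−24+16 = 2 ✓


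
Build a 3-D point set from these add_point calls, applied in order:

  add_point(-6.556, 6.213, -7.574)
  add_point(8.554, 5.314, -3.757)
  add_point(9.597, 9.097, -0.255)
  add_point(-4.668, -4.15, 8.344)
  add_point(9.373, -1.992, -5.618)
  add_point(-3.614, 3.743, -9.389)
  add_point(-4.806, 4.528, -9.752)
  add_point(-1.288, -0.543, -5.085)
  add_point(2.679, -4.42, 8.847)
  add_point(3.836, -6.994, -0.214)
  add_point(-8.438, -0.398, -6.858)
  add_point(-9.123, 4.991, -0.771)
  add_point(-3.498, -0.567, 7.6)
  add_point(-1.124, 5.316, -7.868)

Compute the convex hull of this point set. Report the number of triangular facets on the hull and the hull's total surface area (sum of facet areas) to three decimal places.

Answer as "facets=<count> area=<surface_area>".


facets=22 area=870.730

Hull vertices (13/14): indices [0, 1, 2, 3, 4, 5, 6, 8, 9, 10, 11, 12, 13].

Per-facet area ½‖(b−a)×(c−a)‖:
  f1: (p12, p2, p11) → 101.4977
  f2: (p12, p8, p2) → 64.5565
  f3: (p0, p2, p11) → 66.1924
  f4: (p0, p6, p2) → 29.0716
  f5: (p10, p0, p11) → 23.8760
  f6: (p10, p0, p6) → 10.8271
  f7: (p4, p8, p2) → 96.2255
  f8: (p4, p8, p9) → 38.2065
  f9: (p4, p10, p9) → 71.1099
  f10: (p3, p12, p8) → 13.6832
  f11: (p3, p8, p9) → 34.8907
  f12: (p3, p10, p9) → 89.7513
  f13: (p3, p12, p11) → 19.8410
  f14: (p3, p10, p11) → 55.6844
  f15: (p1, p4, p2) → 10.9766
  f16: (p1, p4, p6) → 55.5253
  f17: (p5, p10, p6) → 4.9764
  f18: (p5, p4, p6) → 1.7393
  f19: (p5, p4, p10) → 48.0670
  f20: (p13, p6, p2) → 4.8108
  f21: (p13, p1, p2) → 24.7946
  f22: (p13, p1, p6) → 4.4266
Σ area = 870.730

Check V−E+F: 13 − 33 + 22 = 2.


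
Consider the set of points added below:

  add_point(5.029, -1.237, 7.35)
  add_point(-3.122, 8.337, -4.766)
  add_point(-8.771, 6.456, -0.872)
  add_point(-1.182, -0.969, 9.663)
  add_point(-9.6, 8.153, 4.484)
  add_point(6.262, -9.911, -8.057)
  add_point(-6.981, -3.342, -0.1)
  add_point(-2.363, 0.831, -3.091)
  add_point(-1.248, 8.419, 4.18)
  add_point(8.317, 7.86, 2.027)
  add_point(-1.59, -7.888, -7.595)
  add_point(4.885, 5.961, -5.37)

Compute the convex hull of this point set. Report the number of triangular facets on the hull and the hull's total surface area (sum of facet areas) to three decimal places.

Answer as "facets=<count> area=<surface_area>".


facets=18 area=934.360

Hull vertices (11/12): indices [0, 1, 2, 3, 4, 5, 6, 8, 9, 10, 11].

Facet areas (half cross-product norm):
  f1: (p8, p3, p4) → 45.4190
  f2: (p8, p3, p9) → 53.3009
  f3: (p8, p1, p4) → 37.6627
  f4: (p8, p1, p9) → 44.8758
  f5: (p6, p3, p4) → 67.6422
  f6: (p0, p5, p9) → 97.7777
  f7: (p0, p3, p9) → 33.3376
  f8: (p0, p3, p5) → 54.1763
  f9: (p11, p5, p9) → 63.7329
  f10: (p11, p1, p9) → 33.8132
  f11: (p10, p11, p5) → 61.7811
  f12: (p10, p11, p1) → 64.0830
  f13: (p10, p3, p5) → 74.9364
  f14: (p10, p6, p3) → 53.5606
  f15: (p2, p10, p1) → 58.5874
  f16: (p2, p10, p6) → 45.3493
  f17: (p2, p1, p4) → 16.8304
  f18: (p2, p6, p4) → 27.4937
Σ area = 934.360

Check V−E+F: 11 − 27 + 18 = 2.


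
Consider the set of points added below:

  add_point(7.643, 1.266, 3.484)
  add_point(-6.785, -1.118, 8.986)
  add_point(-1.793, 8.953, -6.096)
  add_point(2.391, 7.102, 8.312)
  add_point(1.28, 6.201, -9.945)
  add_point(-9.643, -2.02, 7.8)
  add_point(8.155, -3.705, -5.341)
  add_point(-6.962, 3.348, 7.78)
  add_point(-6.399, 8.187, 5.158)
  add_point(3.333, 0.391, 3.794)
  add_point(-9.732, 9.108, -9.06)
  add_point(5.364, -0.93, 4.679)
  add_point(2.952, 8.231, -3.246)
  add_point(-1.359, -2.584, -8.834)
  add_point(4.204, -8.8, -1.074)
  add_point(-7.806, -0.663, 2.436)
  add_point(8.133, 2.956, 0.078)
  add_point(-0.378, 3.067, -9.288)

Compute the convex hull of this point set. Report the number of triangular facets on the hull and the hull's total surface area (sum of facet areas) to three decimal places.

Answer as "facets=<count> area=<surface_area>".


Points on the hull: [0, 1, 2, 3, 4, 5, 6, 7, 8, 10, 11, 12, 13, 14, 16] (15 of 18).

Area of each hull facet:
  f1: (p13, p14, p6) → 38.4939
  f2: (p11, p14, p1) → 63.1109
  f3: (p11, p3, p1) → 54.4463
  f4: (p5, p14, p1) → 26.2748
  f5: (p5, p13, p14) → 98.1651
  f6: (p5, p13, p10) → 128.7299
  f7: (p5, p8, p10) → 78.6561
  f8: (p0, p11, p3) → 15.3946
  f9: (p0, p14, p6) → 38.5431
  f10: (p0, p11, p14) → 15.2697
  f11: (p7, p3, p1) → 22.2120
  f12: (p7, p8, p3) → 25.6511
  f13: (p7, p5, p1) → 7.3867
  f14: (p7, p5, p8) → 9.2692
  f15: (p2, p8, p10) → 51.6115
  f16: (p2, p12, p3) → 28.4831
  f17: (p2, p8, p3) → 57.2373
  f18: (p4, p13, p6) → 46.7634
  f19: (p4, p2, p12) → 15.4959
  f20: (p4, p13, p10) → 52.7280
  f21: (p4, p2, p10) → 22.9496
  f22: (p16, p12, p3) → 42.3199
  f23: (p16, p0, p3) → 17.0641
  f24: (p16, p0, p6) → 16.0600
  f25: (p16, p4, p6) → 51.4473
  f26: (p16, p4, p12) → 27.3623
Σ area = 1051.126

Euler characteristic 15−39+26 = 2 ✓

facets=26 area=1051.126


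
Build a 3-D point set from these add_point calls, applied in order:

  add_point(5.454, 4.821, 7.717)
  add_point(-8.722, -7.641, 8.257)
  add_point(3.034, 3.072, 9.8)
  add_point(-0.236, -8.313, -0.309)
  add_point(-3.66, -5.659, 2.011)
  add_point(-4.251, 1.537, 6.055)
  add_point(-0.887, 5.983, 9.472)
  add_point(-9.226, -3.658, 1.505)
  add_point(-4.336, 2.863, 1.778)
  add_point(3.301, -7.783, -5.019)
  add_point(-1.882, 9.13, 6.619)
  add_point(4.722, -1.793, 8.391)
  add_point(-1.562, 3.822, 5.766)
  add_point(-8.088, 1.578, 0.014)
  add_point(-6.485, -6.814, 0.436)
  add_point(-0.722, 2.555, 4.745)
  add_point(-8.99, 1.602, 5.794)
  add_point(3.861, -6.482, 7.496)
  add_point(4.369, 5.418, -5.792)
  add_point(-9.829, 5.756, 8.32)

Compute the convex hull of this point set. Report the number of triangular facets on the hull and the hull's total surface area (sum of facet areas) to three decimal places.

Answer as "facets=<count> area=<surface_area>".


facets=24 area=908.781

Points on the hull: [0, 1, 2, 3, 6, 7, 9, 10, 11, 13, 14, 17, 18, 19] (14 of 20).

Triangle areas on the boundary:
  f1: (p10, p18, p19) → 56.1806
  f2: (p10, p18, p0) → 56.7872
  f3: (p13, p18, p19) → 61.8838
  f4: (p6, p1, p19) → 60.5237
  f5: (p6, p10, p19) → 18.8187
  f6: (p6, p10, p0) → 14.3616
  f7: (p17, p1, p3) → 51.7468
  f8: (p9, p13, p18) → 88.2470
  f9: (p9, p17, p3) → 24.3991
  f10: (p9, p18, p0) → 89.5753
  f11: (p2, p6, p0) → 8.7138
  f12: (p2, p6, p1) → 38.3390
  f13: (p2, p17, p1) → 62.4239
  f14: (p14, p9, p13) → 46.8793
  f15: (p14, p1, p3) → 24.7657
  f16: (p14, p9, p3) → 14.5593
  f17: (p11, p9, p0) → 46.7447
  f18: (p11, p9, p17) → 29.2241
  f19: (p11, p2, p0) → 9.6898
  f20: (p11, p2, p17) → 6.3047
  f21: (p7, p14, p1) → 16.6089
  f22: (p7, p14, p13) → 10.4445
  f23: (p7, p1, p19) → 45.5238
  f24: (p7, p13, p19) → 26.0357
Σ area = 908.781

Euler characteristic 14−36+24 = 2 ✓


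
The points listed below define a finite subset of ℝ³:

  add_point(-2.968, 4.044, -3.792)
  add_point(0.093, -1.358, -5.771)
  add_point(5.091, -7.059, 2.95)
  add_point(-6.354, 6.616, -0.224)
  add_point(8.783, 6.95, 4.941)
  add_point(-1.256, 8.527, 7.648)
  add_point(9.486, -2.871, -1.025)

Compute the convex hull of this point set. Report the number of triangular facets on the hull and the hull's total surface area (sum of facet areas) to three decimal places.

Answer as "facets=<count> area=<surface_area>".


Points on the hull: [0, 1, 2, 3, 4, 5, 6] (7 of 7).

Triangle areas on the boundary:
  f1: (p5, p2, p3) → 81.8268
  f2: (p1, p2, p3) → 65.7480
  f3: (p1, p2, p6) → 37.7285
  f4: (p4, p5, p3) → 48.5038
  f5: (p4, p1, p6) → 61.1056
  f6: (p4, p2, p6) → 41.1514
  f7: (p4, p5, p2) → 76.7445
  f8: (p0, p1, p3) → 9.0492
  f9: (p0, p4, p3) → 41.4222
  f10: (p0, p4, p1) → 48.6125
Σ area = 511.893

Euler: V−E+F = 7−15+10 = 2.

facets=10 area=511.893


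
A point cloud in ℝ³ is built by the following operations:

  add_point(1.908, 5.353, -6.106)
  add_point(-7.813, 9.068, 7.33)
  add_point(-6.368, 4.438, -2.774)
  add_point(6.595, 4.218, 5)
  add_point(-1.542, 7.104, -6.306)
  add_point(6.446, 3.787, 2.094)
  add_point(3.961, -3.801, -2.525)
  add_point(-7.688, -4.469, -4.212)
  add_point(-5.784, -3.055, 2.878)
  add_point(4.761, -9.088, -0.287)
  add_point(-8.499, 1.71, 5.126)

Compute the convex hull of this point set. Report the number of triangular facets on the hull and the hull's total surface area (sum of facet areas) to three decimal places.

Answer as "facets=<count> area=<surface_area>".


Hull vertices (11/11): indices [0, 1, 2, 3, 4, 5, 6, 7, 8, 9, 10].

Area of each hull facet:
  f1: (p9, p3, p10) → 106.2296
  f2: (p1, p3, p10) → 57.2486
  f3: (p1, p4, p3) → 96.0020
  f4: (p1, p7, p10) → 28.3119
  f5: (p0, p4, p3) → 21.1243
  f6: (p0, p7, p4) → 25.7032
  f7: (p8, p9, p10) → 18.5586
  f8: (p8, p7, p10) → 20.3533
  f9: (p8, p7, p9) → 46.6119
  f10: (p2, p7, p4) → 27.1007
  f11: (p2, p1, p4) → 33.4154
  f12: (p2, p1, p7) → 43.4259
  f13: (p5, p9, p3) → 18.3451
  f14: (p5, p0, p3) → 7.3030
  f15: (p6, p5, p9) → 22.8398
  f16: (p6, p5, p0) → 39.6649
  f17: (p6, p7, p9) → 33.8334
  f18: (p6, p0, p7) → 57.9798
Σ area = 704.052

Euler: V−E+F = 11−27+18 = 2.

facets=18 area=704.052
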